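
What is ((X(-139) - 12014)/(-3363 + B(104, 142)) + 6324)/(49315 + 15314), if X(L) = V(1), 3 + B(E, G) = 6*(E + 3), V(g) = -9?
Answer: 17238599/176049396 ≈ 0.097919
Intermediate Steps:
B(E, G) = 15 + 6*E (B(E, G) = -3 + 6*(E + 3) = -3 + 6*(3 + E) = -3 + (18 + 6*E) = 15 + 6*E)
X(L) = -9
((X(-139) - 12014)/(-3363 + B(104, 142)) + 6324)/(49315 + 15314) = ((-9 - 12014)/(-3363 + (15 + 6*104)) + 6324)/(49315 + 15314) = (-12023/(-3363 + (15 + 624)) + 6324)/64629 = (-12023/(-3363 + 639) + 6324)*(1/64629) = (-12023/(-2724) + 6324)*(1/64629) = (-12023*(-1/2724) + 6324)*(1/64629) = (12023/2724 + 6324)*(1/64629) = (17238599/2724)*(1/64629) = 17238599/176049396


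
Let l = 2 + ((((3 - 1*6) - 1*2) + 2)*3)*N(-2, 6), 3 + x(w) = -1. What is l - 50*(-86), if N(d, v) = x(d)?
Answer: 4338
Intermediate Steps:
x(w) = -4 (x(w) = -3 - 1 = -4)
N(d, v) = -4
l = 38 (l = 2 + ((((3 - 1*6) - 1*2) + 2)*3)*(-4) = 2 + ((((3 - 6) - 2) + 2)*3)*(-4) = 2 + (((-3 - 2) + 2)*3)*(-4) = 2 + ((-5 + 2)*3)*(-4) = 2 - 3*3*(-4) = 2 - 9*(-4) = 2 + 36 = 38)
l - 50*(-86) = 38 - 50*(-86) = 38 + 4300 = 4338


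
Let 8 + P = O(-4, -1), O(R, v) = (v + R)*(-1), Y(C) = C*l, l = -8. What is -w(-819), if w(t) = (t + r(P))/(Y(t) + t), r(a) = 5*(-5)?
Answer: 844/5733 ≈ 0.14722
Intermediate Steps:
Y(C) = -8*C (Y(C) = C*(-8) = -8*C)
O(R, v) = -R - v (O(R, v) = (R + v)*(-1) = -R - v)
P = -3 (P = -8 + (-1*(-4) - 1*(-1)) = -8 + (4 + 1) = -8 + 5 = -3)
r(a) = -25
w(t) = -(-25 + t)/(7*t) (w(t) = (t - 25)/(-8*t + t) = (-25 + t)/((-7*t)) = (-25 + t)*(-1/(7*t)) = -(-25 + t)/(7*t))
-w(-819) = -(25 - 1*(-819))/(7*(-819)) = -(-1)*(25 + 819)/(7*819) = -(-1)*844/(7*819) = -1*(-844/5733) = 844/5733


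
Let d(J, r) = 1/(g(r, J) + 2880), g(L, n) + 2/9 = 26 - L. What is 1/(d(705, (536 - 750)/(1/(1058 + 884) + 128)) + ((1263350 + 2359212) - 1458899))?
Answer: 2168175332/4691200744106847 ≈ 4.6218e-7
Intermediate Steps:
g(L, n) = 232/9 - L (g(L, n) = -2/9 + (26 - L) = 232/9 - L)
d(J, r) = 1/(26152/9 - r) (d(J, r) = 1/((232/9 - r) + 2880) = 1/(26152/9 - r))
1/(d(705, (536 - 750)/(1/(1058 + 884) + 128)) + ((1263350 + 2359212) - 1458899)) = 1/(-9/(-26152 + 9*((536 - 750)/(1/(1058 + 884) + 128))) + ((1263350 + 2359212) - 1458899)) = 1/(-9/(-26152 + 9*(-214/(1/1942 + 128))) + (3622562 - 1458899)) = 1/(-9/(-26152 + 9*(-214/(1/1942 + 128))) + 2163663) = 1/(-9/(-26152 + 9*(-214/248577/1942)) + 2163663) = 1/(-9/(-26152 + 9*(-214*1942/248577)) + 2163663) = 1/(-9/(-26152 + 9*(-415588/248577)) + 2163663) = 1/(-9/(-26152 - 1246764/82859) + 2163663) = 1/(-9/(-2168175332/82859) + 2163663) = 1/(-9*(-82859/2168175332) + 2163663) = 1/(745731/2168175332 + 2163663) = 1/(4691200744106847/2168175332) = 2168175332/4691200744106847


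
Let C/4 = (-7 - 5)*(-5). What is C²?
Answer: 57600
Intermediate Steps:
C = 240 (C = 4*((-7 - 5)*(-5)) = 4*(-12*(-5)) = 4*60 = 240)
C² = 240² = 57600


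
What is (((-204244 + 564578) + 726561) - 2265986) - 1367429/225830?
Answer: -266275487959/225830 ≈ -1.1791e+6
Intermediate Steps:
(((-204244 + 564578) + 726561) - 2265986) - 1367429/225830 = ((360334 + 726561) - 2265986) - 1367429*1/225830 = (1086895 - 2265986) - 1367429/225830 = -1179091 - 1367429/225830 = -266275487959/225830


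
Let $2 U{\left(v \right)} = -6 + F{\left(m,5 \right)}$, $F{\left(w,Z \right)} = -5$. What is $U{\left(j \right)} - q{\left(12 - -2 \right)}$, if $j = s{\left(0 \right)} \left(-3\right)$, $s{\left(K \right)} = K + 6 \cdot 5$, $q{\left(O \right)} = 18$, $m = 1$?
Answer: $- \frac{47}{2} \approx -23.5$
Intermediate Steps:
$s{\left(K \right)} = 30 + K$ ($s{\left(K \right)} = K + 30 = 30 + K$)
$j = -90$ ($j = \left(30 + 0\right) \left(-3\right) = 30 \left(-3\right) = -90$)
$U{\left(v \right)} = - \frac{11}{2}$ ($U{\left(v \right)} = \frac{-6 - 5}{2} = \frac{1}{2} \left(-11\right) = - \frac{11}{2}$)
$U{\left(j \right)} - q{\left(12 - -2 \right)} = - \frac{11}{2} - 18 = - \frac{47}{2}$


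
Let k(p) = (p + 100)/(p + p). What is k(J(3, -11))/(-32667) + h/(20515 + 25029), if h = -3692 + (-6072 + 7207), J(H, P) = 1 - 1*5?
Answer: -27660997/495928616 ≈ -0.055776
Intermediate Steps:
J(H, P) = -4 (J(H, P) = 1 - 5 = -4)
k(p) = (100 + p)/(2*p) (k(p) = (100 + p)/((2*p)) = (100 + p)*(1/(2*p)) = (100 + p)/(2*p))
h = -2557 (h = -3692 + 1135 = -2557)
k(J(3, -11))/(-32667) + h/(20515 + 25029) = ((1/2)*(100 - 4)/(-4))/(-32667) - 2557/(20515 + 25029) = ((1/2)*(-1/4)*96)*(-1/32667) - 2557/45544 = -12*(-1/32667) - 2557*1/45544 = 4/10889 - 2557/45544 = -27660997/495928616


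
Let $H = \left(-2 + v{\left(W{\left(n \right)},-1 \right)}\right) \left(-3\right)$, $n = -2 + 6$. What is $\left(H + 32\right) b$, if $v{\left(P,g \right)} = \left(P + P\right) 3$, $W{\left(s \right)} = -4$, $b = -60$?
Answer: $-6600$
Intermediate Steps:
$n = 4$
$v{\left(P,g \right)} = 6 P$ ($v{\left(P,g \right)} = 2 P 3 = 6 P$)
$H = 78$ ($H = \left(-2 + 6 \left(-4\right)\right) \left(-3\right) = \left(-2 - 24\right) \left(-3\right) = \left(-26\right) \left(-3\right) = 78$)
$\left(H + 32\right) b = \left(78 + 32\right) \left(-60\right) = 110 \left(-60\right) = -6600$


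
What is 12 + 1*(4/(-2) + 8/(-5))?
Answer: 42/5 ≈ 8.4000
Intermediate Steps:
12 + 1*(4/(-2) + 8/(-5)) = 12 + 1*(4*(-½) + 8*(-⅕)) = 12 + 1*(-2 - 8/5) = 12 + 1*(-18/5) = 12 - 18/5 = 42/5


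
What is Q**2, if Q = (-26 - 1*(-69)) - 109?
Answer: 4356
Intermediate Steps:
Q = -66 (Q = (-26 + 69) - 109 = 43 - 109 = -66)
Q**2 = (-66)**2 = 4356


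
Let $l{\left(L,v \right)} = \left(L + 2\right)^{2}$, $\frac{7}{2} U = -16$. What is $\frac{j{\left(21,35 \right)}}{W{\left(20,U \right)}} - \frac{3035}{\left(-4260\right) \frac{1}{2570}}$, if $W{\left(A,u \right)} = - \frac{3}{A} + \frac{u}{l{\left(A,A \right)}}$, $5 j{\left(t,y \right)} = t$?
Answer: $\frac{2076457447}{1150626} \approx 1804.6$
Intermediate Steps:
$U = - \frac{32}{7}$ ($U = \frac{2}{7} \left(-16\right) = - \frac{32}{7} \approx -4.5714$)
$l{\left(L,v \right)} = \left(2 + L\right)^{2}$
$j{\left(t,y \right)} = \frac{t}{5}$
$W{\left(A,u \right)} = - \frac{3}{A} + \frac{u}{\left(2 + A\right)^{2}}$
$\frac{j{\left(21,35 \right)}}{W{\left(20,U \right)}} - \frac{3035}{\left(-4260\right) \frac{1}{2570}} = \frac{\frac{1}{5} \cdot 21}{- \frac{3}{20} - \frac{32}{7 \left(2 + 20\right)^{2}}} - \frac{3035}{\left(-4260\right) \frac{1}{2570}} = \frac{21}{5 \left(\left(-3\right) \frac{1}{20} - \frac{32}{7 \cdot 484}\right)} - \frac{3035}{\left(-4260\right) \frac{1}{2570}} = \frac{21}{5 \left(- \frac{3}{20} - \frac{8}{847}\right)} - \frac{3035}{- \frac{426}{257}} = \frac{21}{5 \left(- \frac{3}{20} - \frac{8}{847}\right)} - - \frac{779995}{426} = \frac{21}{5 \left(- \frac{2701}{16940}\right)} + \frac{779995}{426} = \frac{21}{5} \left(- \frac{16940}{2701}\right) + \frac{779995}{426} = - \frac{71148}{2701} + \frac{779995}{426} = \frac{2076457447}{1150626}$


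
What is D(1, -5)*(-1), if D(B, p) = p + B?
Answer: 4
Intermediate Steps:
D(B, p) = B + p
D(1, -5)*(-1) = (1 - 5)*(-1) = -4*(-1) = 4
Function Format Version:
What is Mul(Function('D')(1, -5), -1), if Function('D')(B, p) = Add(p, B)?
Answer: 4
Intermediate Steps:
Function('D')(B, p) = Add(B, p)
Mul(Function('D')(1, -5), -1) = Mul(Add(1, -5), -1) = Mul(-4, -1) = 4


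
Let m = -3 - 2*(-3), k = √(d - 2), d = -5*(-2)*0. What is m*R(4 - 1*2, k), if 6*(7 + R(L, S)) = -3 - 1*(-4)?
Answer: -41/2 ≈ -20.500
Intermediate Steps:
d = 0 (d = 10*0 = 0)
k = I*√2 (k = √(0 - 2) = √(-2) = I*√2 ≈ 1.4142*I)
R(L, S) = -41/6 (R(L, S) = -7 + (-3 - 1*(-4))/6 = -7 + (-3 + 4)/6 = -7 + (⅙)*1 = -7 + ⅙ = -41/6)
m = 3 (m = -3 + 6 = 3)
m*R(4 - 1*2, k) = 3*(-41/6) = -41/2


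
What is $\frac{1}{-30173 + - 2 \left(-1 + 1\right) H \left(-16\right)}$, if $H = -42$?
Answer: $- \frac{1}{30173} \approx -3.3142 \cdot 10^{-5}$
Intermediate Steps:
$\frac{1}{-30173 + - 2 \left(-1 + 1\right) H \left(-16\right)} = \frac{1}{-30173 + - 2 \left(-1 + 1\right) \left(-42\right) \left(-16\right)} = \frac{1}{-30173 + \left(-2\right) 0 \left(-42\right) \left(-16\right)} = \frac{1}{-30173 + 0 \left(-42\right) \left(-16\right)} = \frac{1}{-30173 + 0 \left(-16\right)} = \frac{1}{-30173 + 0} = \frac{1}{-30173} = - \frac{1}{30173}$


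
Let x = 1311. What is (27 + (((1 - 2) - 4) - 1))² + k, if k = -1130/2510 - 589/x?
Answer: 7622101/17319 ≈ 440.10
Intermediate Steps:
k = -15578/17319 (k = -1130/2510 - 589/1311 = -1130*1/2510 - 589*1/1311 = -113/251 - 31/69 = -15578/17319 ≈ -0.89947)
(27 + (((1 - 2) - 4) - 1))² + k = (27 + (((1 - 2) - 4) - 1))² - 15578/17319 = (27 + ((-1 - 4) - 1))² - 15578/17319 = (27 + (-5 - 1))² - 15578/17319 = (27 - 6)² - 15578/17319 = 21² - 15578/17319 = 441 - 15578/17319 = 7622101/17319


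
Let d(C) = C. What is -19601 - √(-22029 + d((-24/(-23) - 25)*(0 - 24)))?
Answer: -19601 - 3*I*√1261021/23 ≈ -19601.0 - 146.47*I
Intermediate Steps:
-19601 - √(-22029 + d((-24/(-23) - 25)*(0 - 24))) = -19601 - √(-22029 + (-24/(-23) - 25)*(0 - 24)) = -19601 - √(-22029 + (-24*(-1/23) - 25)*(-24)) = -19601 - √(-22029 + (24/23 - 25)*(-24)) = -19601 - √(-22029 - 551/23*(-24)) = -19601 - √(-22029 + 13224/23) = -19601 - √(-493443/23) = -19601 - 3*I*√1261021/23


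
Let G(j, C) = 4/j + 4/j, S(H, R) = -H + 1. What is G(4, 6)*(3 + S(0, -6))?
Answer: 8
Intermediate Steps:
S(H, R) = 1 - H
G(j, C) = 8/j
G(4, 6)*(3 + S(0, -6)) = (8/4)*(3 + (1 - 1*0)) = (8*(¼))*(3 + (1 + 0)) = 2*(3 + 1) = 2*4 = 8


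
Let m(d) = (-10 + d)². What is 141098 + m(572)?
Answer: 456942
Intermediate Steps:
141098 + m(572) = 141098 + (-10 + 572)² = 141098 + 562² = 141098 + 315844 = 456942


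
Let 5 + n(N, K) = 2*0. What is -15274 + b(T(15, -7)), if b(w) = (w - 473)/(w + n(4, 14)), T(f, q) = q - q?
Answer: -75897/5 ≈ -15179.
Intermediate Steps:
n(N, K) = -5 (n(N, K) = -5 + 2*0 = -5 + 0 = -5)
T(f, q) = 0
b(w) = (-473 + w)/(-5 + w) (b(w) = (w - 473)/(w - 5) = (-473 + w)/(-5 + w))
-15274 + b(T(15, -7)) = -15274 + (-473 + 0)/(-5 + 0) = -15274 - 473/(-5) = -15274 - 1/5*(-473) = -15274 + 473/5 = -75897/5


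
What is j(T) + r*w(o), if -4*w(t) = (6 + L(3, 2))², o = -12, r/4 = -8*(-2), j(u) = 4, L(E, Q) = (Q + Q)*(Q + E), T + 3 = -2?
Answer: -10812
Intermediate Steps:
T = -5 (T = -3 - 2 = -5)
L(E, Q) = 2*Q*(E + Q) (L(E, Q) = (2*Q)*(E + Q) = 2*Q*(E + Q))
r = 64 (r = 4*(-8*(-2)) = 4*16 = 64)
w(t) = -169 (w(t) = -(6 + 2*2*(3 + 2))²/4 = -(6 + 2*2*5)²/4 = -(6 + 20)²/4 = -¼*26² = -¼*676 = -169)
j(T) + r*w(o) = 4 + 64*(-169) = 4 - 10816 = -10812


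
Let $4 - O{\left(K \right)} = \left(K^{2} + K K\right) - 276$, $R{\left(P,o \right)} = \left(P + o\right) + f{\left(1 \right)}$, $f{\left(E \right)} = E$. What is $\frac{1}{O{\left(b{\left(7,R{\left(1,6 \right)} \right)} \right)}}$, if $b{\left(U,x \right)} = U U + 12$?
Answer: $- \frac{1}{7162} \approx -0.00013963$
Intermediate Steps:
$R{\left(P,o \right)} = 1 + P + o$ ($R{\left(P,o \right)} = \left(P + o\right) + 1 = 1 + P + o$)
$b{\left(U,x \right)} = 12 + U^{2}$ ($b{\left(U,x \right)} = U^{2} + 12 = 12 + U^{2}$)
$O{\left(K \right)} = 280 - 2 K^{2}$ ($O{\left(K \right)} = 4 - \left(\left(K^{2} + K K\right) - 276\right) = 4 - \left(\left(K^{2} + K^{2}\right) - 276\right) = 4 - \left(2 K^{2} - 276\right) = 4 - \left(-276 + 2 K^{2}\right) = 280 - 2 K^{2}$)
$\frac{1}{O{\left(b{\left(7,R{\left(1,6 \right)} \right)} \right)}} = \frac{1}{280 - 2 \left(12 + 7^{2}\right)^{2}} = \frac{1}{280 - 2 \left(12 + 49\right)^{2}} = \frac{1}{280 - 2 \cdot 61^{2}} = \frac{1}{280 - 7442} = \frac{1}{-7162} = - \frac{1}{7162}$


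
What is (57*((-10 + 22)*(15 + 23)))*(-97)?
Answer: -2521224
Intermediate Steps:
(57*((-10 + 22)*(15 + 23)))*(-97) = (57*(12*38))*(-97) = (57*456)*(-97) = 25992*(-97) = -2521224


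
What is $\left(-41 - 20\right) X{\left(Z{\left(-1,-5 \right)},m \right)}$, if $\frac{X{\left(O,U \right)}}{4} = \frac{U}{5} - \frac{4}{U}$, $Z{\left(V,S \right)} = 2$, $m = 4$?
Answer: $\frac{244}{5} \approx 48.8$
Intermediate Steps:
$X{\left(O,U \right)} = - \frac{16}{U} + \frac{4 U}{5}$ ($X{\left(O,U \right)} = 4 \left(\frac{U}{5} - \frac{4}{U}\right) = 4 \left(- \frac{4}{U} + \frac{U}{5}\right) = - \frac{16}{U} + \frac{4 U}{5}$)
$\left(-41 - 20\right) X{\left(Z{\left(-1,-5 \right)},m \right)} = \left(-41 - 20\right) \left(- \frac{16}{4} + \frac{4}{5} \cdot 4\right) = - 61 \left(\left(-16\right) \frac{1}{4} + \frac{16}{5}\right) = - 61 \left(-4 + \frac{16}{5}\right) = \left(-61\right) \left(- \frac{4}{5}\right) = \frac{244}{5}$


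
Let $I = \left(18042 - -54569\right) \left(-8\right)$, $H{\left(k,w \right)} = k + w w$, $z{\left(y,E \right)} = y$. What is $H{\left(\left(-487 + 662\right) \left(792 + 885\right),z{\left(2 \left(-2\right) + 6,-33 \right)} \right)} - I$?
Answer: $874367$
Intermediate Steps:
$H{\left(k,w \right)} = k + w^{2}$
$I = -580888$ ($I = \left(18042 + 54569\right) \left(-8\right) = 72611 \left(-8\right) = -580888$)
$H{\left(\left(-487 + 662\right) \left(792 + 885\right),z{\left(2 \left(-2\right) + 6,-33 \right)} \right)} - I = \left(\left(-487 + 662\right) \left(792 + 885\right) + \left(2 \left(-2\right) + 6\right)^{2}\right) - -580888 = \left(175 \cdot 1677 + \left(-4 + 6\right)^{2}\right) + 580888 = \left(293475 + 2^{2}\right) + 580888 = \left(293475 + 4\right) + 580888 = 293479 + 580888 = 874367$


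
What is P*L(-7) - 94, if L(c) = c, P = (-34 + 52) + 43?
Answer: -521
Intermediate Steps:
P = 61 (P = 18 + 43 = 61)
P*L(-7) - 94 = 61*(-7) - 94 = -427 - 94 = -521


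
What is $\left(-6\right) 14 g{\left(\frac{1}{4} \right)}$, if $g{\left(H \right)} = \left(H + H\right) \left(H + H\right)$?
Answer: $-21$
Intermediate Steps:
$g{\left(H \right)} = 4 H^{2}$ ($g{\left(H \right)} = 2 H 2 H = 4 H^{2}$)
$\left(-6\right) 14 g{\left(\frac{1}{4} \right)} = \left(-6\right) 14 \cdot 4 \left(\frac{1}{4}\right)^{2} = - 84 \cdot \frac{4}{16} = - 84 \cdot 4 \cdot \frac{1}{16} = \left(-84\right) \frac{1}{4} = -21$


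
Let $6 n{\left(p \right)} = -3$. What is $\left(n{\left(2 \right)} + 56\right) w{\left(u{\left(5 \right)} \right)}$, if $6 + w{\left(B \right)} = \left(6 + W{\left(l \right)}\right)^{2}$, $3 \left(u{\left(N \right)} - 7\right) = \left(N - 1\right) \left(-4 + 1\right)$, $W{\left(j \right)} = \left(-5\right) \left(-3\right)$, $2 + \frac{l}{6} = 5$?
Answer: $\frac{48285}{2} \approx 24143.0$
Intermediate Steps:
$l = 18$ ($l = -12 + 6 \cdot 5 = -12 + 30 = 18$)
$n{\left(p \right)} = - \frac{1}{2}$ ($n{\left(p \right)} = \frac{1}{6} \left(-3\right) = - \frac{1}{2}$)
$W{\left(j \right)} = 15$
$u{\left(N \right)} = 8 - N$ ($u{\left(N \right)} = 7 + \frac{\left(N - 1\right) \left(-4 + 1\right)}{3} = 7 + \frac{\left(-1 + N\right) \left(-3\right)}{3} = 7 + \frac{3 - 3 N}{3} = 7 - \left(-1 + N\right) = 8 - N$)
$w{\left(B \right)} = 435$ ($w{\left(B \right)} = -6 + \left(6 + 15\right)^{2} = -6 + 21^{2} = -6 + 441 = 435$)
$\left(n{\left(2 \right)} + 56\right) w{\left(u{\left(5 \right)} \right)} = \left(- \frac{1}{2} + 56\right) 435 = \frac{111}{2} \cdot 435 = \frac{48285}{2}$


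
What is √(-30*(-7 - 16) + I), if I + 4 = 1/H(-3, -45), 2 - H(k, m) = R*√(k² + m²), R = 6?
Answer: √(-2746 + 24696*√226)/(2*√(-1 + 9*√226)) ≈ 26.192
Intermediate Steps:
H(k, m) = 2 - 6*√(k² + m²)
I = -4 + 1/(2 - 18*√226) (I = -4 + 1/(2 - 6*√((-3)² + (-45)²)) = -4 + 1/(2 - 6*√(9 + 2025)) = -4 + 1/(2 - 18*√226) ≈ -4.0037)
√(-30*(-7 - 16) + I) = √(-30*(-7 - 16) + (-146441/36610 - 9*√226/36610)) = √(-30*(-23) + (-146441/36610 - 9*√226/36610)) = √(690 + (-146441/36610 - 9*√226/36610)) = √(25114459/36610 - 9*√226/36610)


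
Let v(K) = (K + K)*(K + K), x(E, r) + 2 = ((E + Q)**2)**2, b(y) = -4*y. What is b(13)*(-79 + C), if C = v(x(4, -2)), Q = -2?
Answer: -36660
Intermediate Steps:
x(E, r) = -2 + (-2 + E)**4 (x(E, r) = -2 + ((E - 2)**2)**2 = -2 + ((-2 + E)**2)**2 = -2 + (-2 + E)**4)
v(K) = 4*K**2 (v(K) = (2*K)*(2*K) = 4*K**2)
C = 784 (C = 4*(-2 + (-2 + 4)**4)**2 = 4*(-2 + 2**4)**2 = 4*(-2 + 16)**2 = 4*14**2 = 4*196 = 784)
b(13)*(-79 + C) = (-4*13)*(-79 + 784) = -52*705 = -36660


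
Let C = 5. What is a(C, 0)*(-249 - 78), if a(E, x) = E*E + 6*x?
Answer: -8175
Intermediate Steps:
a(E, x) = E² + 6*x
a(C, 0)*(-249 - 78) = (5² + 6*0)*(-249 - 78) = (25 + 0)*(-327) = 25*(-327) = -8175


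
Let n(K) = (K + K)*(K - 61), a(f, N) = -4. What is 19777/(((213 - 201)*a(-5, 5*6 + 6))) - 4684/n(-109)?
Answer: -183290113/444720 ≈ -412.15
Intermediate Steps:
n(K) = 2*K*(-61 + K) (n(K) = (2*K)*(-61 + K) = 2*K*(-61 + K))
19777/(((213 - 201)*a(-5, 5*6 + 6))) - 4684/n(-109) = 19777/(((213 - 201)*(-4))) - 4684*(-1/(218*(-61 - 109))) = 19777/((12*(-4))) - 4684/(2*(-109)*(-170)) = 19777/(-48) - 4684/37060 = 19777*(-1/48) - 4684*1/37060 = -19777/48 - 1171/9265 = -183290113/444720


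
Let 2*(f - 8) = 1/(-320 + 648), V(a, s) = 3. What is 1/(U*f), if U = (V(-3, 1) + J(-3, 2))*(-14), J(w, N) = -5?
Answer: 164/36743 ≈ 0.0044634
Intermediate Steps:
U = 28 (U = (3 - 5)*(-14) = -2*(-14) = 28)
f = 5249/656 (f = 8 + 1/(2*(-320 + 648)) = 8 + (½)/328 = 8 + (½)*(1/328) = 8 + 1/656 = 5249/656 ≈ 8.0015)
1/(U*f) = 1/(28*(5249/656)) = (1/28)*(656/5249) = 164/36743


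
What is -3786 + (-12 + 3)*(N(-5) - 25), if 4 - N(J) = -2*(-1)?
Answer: -3579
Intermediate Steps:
N(J) = 2 (N(J) = 4 - (-2)*(-1) = 4 - 1*2 = 4 - 2 = 2)
-3786 + (-12 + 3)*(N(-5) - 25) = -3786 + (-12 + 3)*(2 - 25) = -3786 - 9*(-23) = -3786 + 207 = -3579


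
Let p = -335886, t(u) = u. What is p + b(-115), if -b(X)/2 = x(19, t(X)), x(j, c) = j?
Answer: -335924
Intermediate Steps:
b(X) = -38 (b(X) = -2*19 = -38)
p + b(-115) = -335886 - 38 = -335924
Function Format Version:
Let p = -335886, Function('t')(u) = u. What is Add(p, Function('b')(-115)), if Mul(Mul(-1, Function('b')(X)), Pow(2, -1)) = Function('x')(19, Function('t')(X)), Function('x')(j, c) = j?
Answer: -335924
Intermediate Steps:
Function('b')(X) = -38 (Function('b')(X) = Mul(-2, 19) = -38)
Add(p, Function('b')(-115)) = Add(-335886, -38) = -335924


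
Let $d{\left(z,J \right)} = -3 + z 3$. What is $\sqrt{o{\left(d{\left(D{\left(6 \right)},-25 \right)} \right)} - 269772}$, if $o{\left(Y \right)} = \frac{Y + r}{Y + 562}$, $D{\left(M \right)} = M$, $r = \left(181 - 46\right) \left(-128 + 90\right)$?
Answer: $\frac{3 i \sqrt{9979763727}}{577} \approx 519.4 i$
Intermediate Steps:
$r = -5130$ ($r = 135 \left(-38\right) = -5130$)
$d{\left(z,J \right)} = -3 + 3 z$
$o{\left(Y \right)} = \frac{-5130 + Y}{562 + Y}$ ($o{\left(Y \right)} = \frac{Y - 5130}{Y + 562} = \frac{-5130 + Y}{562 + Y}$)
$\sqrt{o{\left(d{\left(D{\left(6 \right)},-25 \right)} \right)} - 269772} = \sqrt{\frac{-5130 + \left(-3 + 3 \cdot 6\right)}{562 + \left(-3 + 3 \cdot 6\right)} - 269772} = \sqrt{\frac{-5130 + \left(-3 + 18\right)}{562 + \left(-3 + 18\right)} - 269772} = \sqrt{\frac{-5130 + 15}{562 + 15} - 269772} = \sqrt{\frac{1}{577} \left(-5115\right) - 269772} = \sqrt{- \frac{5115}{577} - 269772} = \sqrt{- \frac{155663559}{577}} = \frac{3 i \sqrt{9979763727}}{577}$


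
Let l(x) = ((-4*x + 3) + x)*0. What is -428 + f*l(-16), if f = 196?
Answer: -428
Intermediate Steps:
l(x) = 0 (l(x) = ((3 - 4*x) + x)*0 = (3 - 3*x)*0 = 0)
-428 + f*l(-16) = -428 + 196*0 = -428 + 0 = -428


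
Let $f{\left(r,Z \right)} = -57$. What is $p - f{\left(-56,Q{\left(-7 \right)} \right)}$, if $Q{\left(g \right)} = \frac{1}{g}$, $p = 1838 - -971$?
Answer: $2866$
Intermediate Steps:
$p = 2809$ ($p = 1838 + 971 = 2809$)
$p - f{\left(-56,Q{\left(-7 \right)} \right)} = 2809 - -57 = 2809 + 57 = 2866$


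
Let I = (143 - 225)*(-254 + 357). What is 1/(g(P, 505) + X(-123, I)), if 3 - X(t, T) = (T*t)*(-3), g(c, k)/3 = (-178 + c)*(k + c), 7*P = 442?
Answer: 49/143119749 ≈ 3.4237e-7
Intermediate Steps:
P = 442/7 (P = (1/7)*442 = 442/7 ≈ 63.143)
g(c, k) = 3*(-178 + c)*(c + k) (g(c, k) = 3*((-178 + c)*(k + c)) = 3*((-178 + c)*(c + k)) = 3*(-178 + c)*(c + k))
I = -8446 (I = -82*103 = -8446)
X(t, T) = 3 + 3*T*t (X(t, T) = 3 - T*t*(-3) = 3 - (-3)*T*t = 3 + 3*T*t)
1/(g(P, 505) + X(-123, I)) = 1/((-534*442/7 - 534*505 + 3*(442/7)**2 + 3*(442/7)*505) + (3 + 3*(-8446)*(-123))) = 1/((-236028/7 - 269670 + 3*(195364/49) + 669630/7) + (3 + 3116574)) = 1/((-236028/7 - 269670 + 586092/49 + 669630/7) + 3116577) = 1/(-9592524/49 + 3116577) = 1/(143119749/49) = 49/143119749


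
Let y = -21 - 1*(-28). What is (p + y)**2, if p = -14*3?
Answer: 1225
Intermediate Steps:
y = 7 (y = -21 + 28 = 7)
p = -42
(p + y)**2 = (-42 + 7)**2 = (-35)**2 = 1225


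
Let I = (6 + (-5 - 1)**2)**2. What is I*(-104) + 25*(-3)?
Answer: -183531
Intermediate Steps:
I = 1764 (I = (6 + (-6)**2)**2 = (6 + 36)**2 = 42**2 = 1764)
I*(-104) + 25*(-3) = 1764*(-104) + 25*(-3) = -183456 - 75 = -183531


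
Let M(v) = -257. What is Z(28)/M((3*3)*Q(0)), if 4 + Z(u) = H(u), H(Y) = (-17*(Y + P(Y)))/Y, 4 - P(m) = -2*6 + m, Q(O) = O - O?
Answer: 96/1799 ≈ 0.053363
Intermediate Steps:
Q(O) = 0
P(m) = 16 - m (P(m) = 4 - (-2*6 + m) = 4 - (-12 + m) = 4 + (12 - m) = 16 - m)
H(Y) = -272/Y (H(Y) = (-17*(Y + (16 - Y)))/Y = (-17*16)/Y = -272/Y)
Z(u) = -4 - 272/u
Z(28)/M((3*3)*Q(0)) = (-4 - 272/28)/(-257) = (-4 - 272*1/28)*(-1/257) = (-4 - 68/7)*(-1/257) = -96/7*(-1/257) = 96/1799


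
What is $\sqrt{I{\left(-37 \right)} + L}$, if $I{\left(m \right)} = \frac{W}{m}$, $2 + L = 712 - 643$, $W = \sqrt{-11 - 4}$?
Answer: $\frac{\sqrt{91723 - 37 i \sqrt{15}}}{37} \approx 8.1853 - 0.0063941 i$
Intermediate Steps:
$W = i \sqrt{15}$ ($W = \sqrt{-15} = i \sqrt{15} \approx 3.873 i$)
$L = 67$ ($L = -2 + \left(712 - 643\right) = -2 + 69 = 67$)
$I{\left(m \right)} = \frac{i \sqrt{15}}{m}$
$\sqrt{I{\left(-37 \right)} + L} = \sqrt{\frac{i \sqrt{15}}{-37} + 67} = \sqrt{i \sqrt{15} \left(- \frac{1}{37}\right) + 67} = \sqrt{- \frac{i \sqrt{15}}{37} + 67} = \sqrt{67 - \frac{i \sqrt{15}}{37}}$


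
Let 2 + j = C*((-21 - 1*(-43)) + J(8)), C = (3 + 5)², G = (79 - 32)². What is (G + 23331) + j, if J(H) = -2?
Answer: 26818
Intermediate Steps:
G = 2209 (G = 47² = 2209)
C = 64 (C = 8² = 64)
j = 1278 (j = -2 + 64*((-21 - 1*(-43)) - 2) = -2 + 64*((-21 + 43) - 2) = -2 + 64*(22 - 2) = -2 + 64*20 = -2 + 1280 = 1278)
(G + 23331) + j = (2209 + 23331) + 1278 = 25540 + 1278 = 26818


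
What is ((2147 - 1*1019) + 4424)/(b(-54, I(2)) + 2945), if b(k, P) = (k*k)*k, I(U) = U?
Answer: -5552/154519 ≈ -0.035931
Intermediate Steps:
b(k, P) = k³ (b(k, P) = k²*k = k³)
((2147 - 1*1019) + 4424)/(b(-54, I(2)) + 2945) = ((2147 - 1*1019) + 4424)/((-54)³ + 2945) = ((2147 - 1019) + 4424)/(-157464 + 2945) = (1128 + 4424)/(-154519) = 5552*(-1/154519) = -5552/154519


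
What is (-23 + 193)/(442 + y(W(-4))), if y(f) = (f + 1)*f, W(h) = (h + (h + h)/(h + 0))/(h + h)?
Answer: 2720/7077 ≈ 0.38434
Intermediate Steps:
W(h) = (2 + h)/(2*h) (W(h) = (h + (2*h)/h)/((2*h)) = (h + 2)*(1/(2*h)) = (2 + h)*(1/(2*h)) = (2 + h)/(2*h))
y(f) = f*(1 + f) (y(f) = (1 + f)*f = f*(1 + f))
(-23 + 193)/(442 + y(W(-4))) = (-23 + 193)/(442 + ((½)*(2 - 4)/(-4))*(1 + (½)*(2 - 4)/(-4))) = 170/(442 + ((½)*(-¼)*(-2))*(1 + (½)*(-¼)*(-2))) = 170/(442 + (1 + ¼)/4) = 170/(442 + (¼)*(5/4)) = 170/(442 + 5/16) = 170/(7077/16) = 170*(16/7077) = 2720/7077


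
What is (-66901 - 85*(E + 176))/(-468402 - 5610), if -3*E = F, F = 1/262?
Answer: 64342661/372573432 ≈ 0.17270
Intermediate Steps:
F = 1/262 ≈ 0.0038168
E = -1/786 (E = -⅓*1/262 = -1/786 ≈ -0.0012723)
(-66901 - 85*(E + 176))/(-468402 - 5610) = (-66901 - 85*(-1/786 + 176))/(-468402 - 5610) = (-66901 - 85*138335/786)/(-474012) = (-66901 - 11758475/786)*(-1/474012) = -64342661/786*(-1/474012) = 64342661/372573432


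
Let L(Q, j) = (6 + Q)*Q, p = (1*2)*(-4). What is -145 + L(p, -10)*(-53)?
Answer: -993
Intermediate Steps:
p = -8 (p = 2*(-4) = -8)
L(Q, j) = Q*(6 + Q)
-145 + L(p, -10)*(-53) = -145 - 8*(6 - 8)*(-53) = -145 - 8*(-2)*(-53) = -145 + 16*(-53) = -145 - 848 = -993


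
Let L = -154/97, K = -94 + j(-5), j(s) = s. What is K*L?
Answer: 15246/97 ≈ 157.18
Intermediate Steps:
K = -99 (K = -94 - 5 = -99)
L = -154/97 (L = -154*1/97 = -154/97 ≈ -1.5876)
K*L = -99*(-154/97) = 15246/97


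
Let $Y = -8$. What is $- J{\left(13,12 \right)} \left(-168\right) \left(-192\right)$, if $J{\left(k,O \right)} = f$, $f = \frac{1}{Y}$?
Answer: $4032$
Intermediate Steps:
$f = - \frac{1}{8}$ ($f = \frac{1}{-8} = - \frac{1}{8} \approx -0.125$)
$J{\left(k,O \right)} = - \frac{1}{8}$
$- J{\left(13,12 \right)} \left(-168\right) \left(-192\right) = \left(-1\right) \left(- \frac{1}{8}\right) \left(-168\right) \left(-192\right) = \frac{1}{8} \left(-168\right) \left(-192\right) = \left(-21\right) \left(-192\right) = 4032$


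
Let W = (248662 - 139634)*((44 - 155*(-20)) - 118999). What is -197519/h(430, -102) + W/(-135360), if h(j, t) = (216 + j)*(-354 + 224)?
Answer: 282131643179/3023280 ≈ 93320.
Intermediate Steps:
h(j, t) = -28080 - 130*j (h(j, t) = (216 + j)*(-130) = -28080 - 130*j)
W = -12631438940 (W = 109028*((44 + 3100) - 118999) = 109028*(3144 - 118999) = 109028*(-115855) = -12631438940)
-197519/h(430, -102) + W/(-135360) = -197519/(-28080 - 130*430) - 12631438940/(-135360) = -197519/(-28080 - 55900) - 12631438940*(-1/135360) = -197519/(-83980) + 13437701/144 = -197519*(-1/83980) + 13437701/144 = 197519/83980 + 13437701/144 = 282131643179/3023280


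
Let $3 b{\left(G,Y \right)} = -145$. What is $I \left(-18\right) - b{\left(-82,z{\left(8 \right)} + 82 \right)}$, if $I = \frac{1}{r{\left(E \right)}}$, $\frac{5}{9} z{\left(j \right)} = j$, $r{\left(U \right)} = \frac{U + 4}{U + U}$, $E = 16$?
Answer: $\frac{293}{15} \approx 19.533$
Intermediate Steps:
$r{\left(U \right)} = \frac{4 + U}{2 U}$
$z{\left(j \right)} = \frac{9 j}{5}$
$I = \frac{8}{5}$ ($I = \frac{1}{\frac{1}{2} \cdot \frac{1}{16} \left(4 + 16\right)} = \frac{1}{\frac{1}{2} \cdot \frac{1}{16} \cdot 20} = \frac{1}{\frac{5}{8}} = \frac{8}{5} \approx 1.6$)
$b{\left(G,Y \right)} = - \frac{145}{3}$ ($b{\left(G,Y \right)} = \frac{1}{3} \left(-145\right) = - \frac{145}{3}$)
$I \left(-18\right) - b{\left(-82,z{\left(8 \right)} + 82 \right)} = \frac{8}{5} \left(-18\right) - - \frac{145}{3} = - \frac{144}{5} + \frac{145}{3} = \frac{293}{15}$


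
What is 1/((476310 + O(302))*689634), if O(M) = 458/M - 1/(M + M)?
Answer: 302/99201145810635 ≈ 3.0443e-12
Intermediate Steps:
O(M) = 915/(2*M) (O(M) = 458/M - 1/(2*M) = 915/(2*M))
1/((476310 + O(302))*689634) = 1/((476310 + (915/2)/302)*689634) = (1/689634)/(476310 + (915/2)*(1/302)) = (1/689634)/(476310 + 915/604) = (1/689634)/(287692155/604) = (604/287692155)*(1/689634) = 302/99201145810635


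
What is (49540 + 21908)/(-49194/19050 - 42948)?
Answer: -75615800/45456033 ≈ -1.6635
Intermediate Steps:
(49540 + 21908)/(-49194/19050 - 42948) = 71448/(-49194*1/19050 - 42948) = 71448/(-8199/3175 - 42948) = 71448/(-136368099/3175) = 71448*(-3175/136368099) = -75615800/45456033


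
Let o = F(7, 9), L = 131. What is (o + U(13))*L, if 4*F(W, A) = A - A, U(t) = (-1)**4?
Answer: 131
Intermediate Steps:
U(t) = 1
F(W, A) = 0 (F(W, A) = (A - A)/4 = (1/4)*0 = 0)
o = 0
(o + U(13))*L = (0 + 1)*131 = 1*131 = 131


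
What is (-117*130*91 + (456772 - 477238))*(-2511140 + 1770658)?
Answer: 1040063245632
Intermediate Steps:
(-117*130*91 + (456772 - 477238))*(-2511140 + 1770658) = (-15210*91 - 20466)*(-740482) = (-1384110 - 20466)*(-740482) = -1404576*(-740482) = 1040063245632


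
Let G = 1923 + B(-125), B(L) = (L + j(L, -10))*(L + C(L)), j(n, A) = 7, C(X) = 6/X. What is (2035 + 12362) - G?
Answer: -285208/125 ≈ -2281.7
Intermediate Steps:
B(L) = (7 + L)*(L + 6/L) (B(L) = (L + 7)*(L + 6/L) = (7 + L)*(L + 6/L))
G = 2084833/125 (G = 1923 + (6 + (-125)**2 + 7*(-125) + 42/(-125)) = 1923 + (6 + 15625 - 875 + 42*(-1/125)) = 1923 + (6 + 15625 - 875 - 42/125) = 1923 + 1844458/125 = 2084833/125 ≈ 16679.)
(2035 + 12362) - G = (2035 + 12362) - 1*2084833/125 = 14397 - 2084833/125 = -285208/125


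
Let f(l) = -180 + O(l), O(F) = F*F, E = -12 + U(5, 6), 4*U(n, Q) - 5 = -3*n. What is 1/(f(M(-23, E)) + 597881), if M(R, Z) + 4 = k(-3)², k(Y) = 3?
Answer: 1/597726 ≈ 1.6730e-6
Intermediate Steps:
U(n, Q) = 5/4 - 3*n/4 (U(n, Q) = 5/4 + (-3*n)/4 = 5/4 - 3*n/4)
E = -29/2 (E = -12 + (5/4 - ¾*5) = -12 + (5/4 - 15/4) = -12 - 5/2 = -29/2 ≈ -14.500)
O(F) = F²
M(R, Z) = 5 (M(R, Z) = -4 + 3² = -4 + 9 = 5)
f(l) = -180 + l²
1/(f(M(-23, E)) + 597881) = 1/((-180 + 5²) + 597881) = 1/((-180 + 25) + 597881) = 1/(-155 + 597881) = 1/597726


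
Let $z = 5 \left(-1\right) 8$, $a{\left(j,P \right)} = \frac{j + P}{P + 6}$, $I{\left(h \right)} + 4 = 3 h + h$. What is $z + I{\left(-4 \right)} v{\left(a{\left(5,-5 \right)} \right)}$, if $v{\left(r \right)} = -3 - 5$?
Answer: $120$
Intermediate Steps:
$I{\left(h \right)} = -4 + 4 h$ ($I{\left(h \right)} = -4 + \left(3 h + h\right) = -4 + 4 h$)
$a{\left(j,P \right)} = \frac{P + j}{6 + P}$
$z = -40$ ($z = \left(-5\right) 8 = -40$)
$v{\left(r \right)} = -8$
$z + I{\left(-4 \right)} v{\left(a{\left(5,-5 \right)} \right)} = -40 + \left(-4 + 4 \left(-4\right)\right) \left(-8\right) = -40 + \left(-4 - 16\right) \left(-8\right) = -40 - -160 = -40 + 160 = 120$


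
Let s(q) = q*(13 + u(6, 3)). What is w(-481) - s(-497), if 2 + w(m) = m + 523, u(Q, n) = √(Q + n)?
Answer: 7992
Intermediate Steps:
w(m) = 521 + m (w(m) = -2 + (m + 523) = -2 + (523 + m) = 521 + m)
s(q) = 16*q (s(q) = q*(13 + √(6 + 3)) = q*(13 + √9) = q*(13 + 3) = q*16 = 16*q)
w(-481) - s(-497) = (521 - 481) - 16*(-497) = 40 - 1*(-7952) = 40 + 7952 = 7992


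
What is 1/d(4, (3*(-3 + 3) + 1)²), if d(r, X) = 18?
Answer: 1/18 ≈ 0.055556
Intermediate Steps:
1/d(4, (3*(-3 + 3) + 1)²) = 1/18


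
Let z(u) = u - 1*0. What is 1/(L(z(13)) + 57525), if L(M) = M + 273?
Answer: 1/57811 ≈ 1.7298e-5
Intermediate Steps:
z(u) = u (z(u) = u + 0 = u)
L(M) = 273 + M
1/(L(z(13)) + 57525) = 1/((273 + 13) + 57525) = 1/(286 + 57525) = 1/57811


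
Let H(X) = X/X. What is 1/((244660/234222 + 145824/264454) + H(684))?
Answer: 15485236197/40199362339 ≈ 0.38521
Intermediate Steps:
H(X) = 1
1/((244660/234222 + 145824/264454) + H(684)) = 1/((244660/234222 + 145824/264454) + 1) = 1/((244660*(1/234222) + 145824*(1/264454)) + 1) = 1/((122330/117111 + 72912/132227) + 1) = 1/(24714126142/15485236197 + 1) = 1/(40199362339/15485236197) = 15485236197/40199362339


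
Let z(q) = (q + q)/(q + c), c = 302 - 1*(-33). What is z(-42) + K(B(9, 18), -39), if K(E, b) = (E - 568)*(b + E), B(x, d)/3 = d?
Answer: -2259114/293 ≈ -7710.3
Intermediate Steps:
B(x, d) = 3*d
c = 335 (c = 302 + 33 = 335)
K(E, b) = (-568 + E)*(E + b)
z(q) = 2*q/(335 + q) (z(q) = (q + q)/(q + 335) = (2*q)/(335 + q) = 2*q/(335 + q))
z(-42) + K(B(9, 18), -39) = 2*(-42)/(335 - 42) + ((3*18)² - 1704*18 - 568*(-39) + (3*18)*(-39)) = 2*(-42)/293 + (54² - 568*54 + 22152 + 54*(-39)) = 2*(-42)*(1/293) + (2916 - 30672 + 22152 - 2106) = -84/293 - 7710 = -2259114/293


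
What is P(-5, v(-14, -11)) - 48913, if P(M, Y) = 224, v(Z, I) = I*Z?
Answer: -48689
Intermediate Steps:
P(-5, v(-14, -11)) - 48913 = 224 - 48913 = -48689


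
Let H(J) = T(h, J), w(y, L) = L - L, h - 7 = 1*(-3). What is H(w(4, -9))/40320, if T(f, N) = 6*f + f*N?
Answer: 1/1680 ≈ 0.00059524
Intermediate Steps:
h = 4 (h = 7 + 1*(-3) = 7 - 3 = 4)
w(y, L) = 0
T(f, N) = 6*f + N*f
H(J) = 24 + 4*J (H(J) = 4*(6 + J) = 24 + 4*J)
H(w(4, -9))/40320 = (24 + 4*0)/40320 = (24 + 0)*(1/40320) = 24*(1/40320) = 1/1680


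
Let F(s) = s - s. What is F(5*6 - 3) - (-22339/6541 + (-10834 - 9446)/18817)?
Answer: 17838853/3970387 ≈ 4.4930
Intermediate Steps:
F(s) = 0
F(5*6 - 3) - (-22339/6541 + (-10834 - 9446)/18817) = 0 - (-22339/6541 + (-10834 - 9446)/18817) = 0 - (-22339*1/6541 - 20280*1/18817) = 0 - (-22339/6541 - 20280/18817) = 0 - 1*(-17838853/3970387) = 0 + 17838853/3970387 = 17838853/3970387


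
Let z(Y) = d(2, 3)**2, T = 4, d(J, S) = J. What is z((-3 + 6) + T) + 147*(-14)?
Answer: -2054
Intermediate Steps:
z(Y) = 4 (z(Y) = 2**2 = 4)
z((-3 + 6) + T) + 147*(-14) = 4 + 147*(-14) = 4 - 2058 = -2054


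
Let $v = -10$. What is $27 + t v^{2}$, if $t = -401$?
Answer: $-40073$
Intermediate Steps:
$27 + t v^{2} = 27 - 401 \left(-10\right)^{2} = 27 - 40100 = -40073$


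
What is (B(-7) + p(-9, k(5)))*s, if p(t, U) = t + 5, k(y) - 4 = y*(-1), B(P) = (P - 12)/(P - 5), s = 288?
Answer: -696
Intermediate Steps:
B(P) = (-12 + P)/(-5 + P)
k(y) = 4 - y (k(y) = 4 + y*(-1) = 4 - y)
p(t, U) = 5 + t
(B(-7) + p(-9, k(5)))*s = ((-12 - 7)/(-5 - 7) + (5 - 9))*288 = (-19/(-12) - 4)*288 = (-1/12*(-19) - 4)*288 = (19/12 - 4)*288 = -29/12*288 = -696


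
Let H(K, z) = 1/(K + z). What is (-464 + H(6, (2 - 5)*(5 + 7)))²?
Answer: 193794241/900 ≈ 2.1533e+5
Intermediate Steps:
(-464 + H(6, (2 - 5)*(5 + 7)))² = (-464 + 1/(6 + (2 - 5)*(5 + 7)))² = (-464 + 1/(6 - 3*12))² = (-464 + 1/(6 - 36))² = (-464 + 1/(-30))² = (-464 - 1/30)² = (-13921/30)² = 193794241/900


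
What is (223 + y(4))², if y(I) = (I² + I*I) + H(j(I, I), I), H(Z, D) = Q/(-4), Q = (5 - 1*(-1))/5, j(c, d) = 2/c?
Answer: 6487209/100 ≈ 64872.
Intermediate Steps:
Q = 6/5 (Q = (5 + 1)*(⅕) = 6*(⅕) = 6/5 ≈ 1.2000)
H(Z, D) = -3/10 (H(Z, D) = (6/5)/(-4) = (6/5)*(-¼) = -3/10)
y(I) = -3/10 + 2*I² (y(I) = (I² + I*I) - 3/10 = (I² + I²) - 3/10 = 2*I² - 3/10 = -3/10 + 2*I²)
(223 + y(4))² = (223 + (-3/10 + 2*4²))² = (223 + (-3/10 + 2*16))² = (223 + (-3/10 + 32))² = (223 + 317/10)² = (2547/10)² = 6487209/100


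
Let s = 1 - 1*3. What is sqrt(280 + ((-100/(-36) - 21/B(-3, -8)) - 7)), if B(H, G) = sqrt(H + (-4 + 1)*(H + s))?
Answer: sqrt(9928 - 126*sqrt(3))/6 ≈ 16.423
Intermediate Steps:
s = -2 (s = 1 - 3 = -2)
B(H, G) = sqrt(6 - 2*H) (B(H, G) = sqrt(H + (-4 + 1)*(H - 2)) = sqrt(H - 3*(-2 + H)) = sqrt(H + (6 - 3*H)) = sqrt(6 - 2*H))
sqrt(280 + ((-100/(-36) - 21/B(-3, -8)) - 7)) = sqrt(280 + ((-100/(-36) - 21/sqrt(6 - 2*(-3))) - 7)) = sqrt(280 + ((-100*(-1/36) - 21/sqrt(6 + 6)) - 7)) = sqrt(280 + ((25/9 - 21*sqrt(3)/6) - 7)) = sqrt(280 + ((25/9 - 7*sqrt(3)/2) - 7)) = sqrt(280 + (-38/9 - 7*sqrt(3)/2)) = sqrt(2482/9 - 7*sqrt(3)/2)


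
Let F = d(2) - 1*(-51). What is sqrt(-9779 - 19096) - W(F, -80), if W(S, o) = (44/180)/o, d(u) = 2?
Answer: 11/3600 + 5*I*sqrt(1155) ≈ 0.0030556 + 169.93*I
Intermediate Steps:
F = 53 (F = 2 - 1*(-51) = 2 + 51 = 53)
W(S, o) = 11/(45*o) (W(S, o) = (44*(1/180))/o = 11/(45*o))
sqrt(-9779 - 19096) - W(F, -80) = sqrt(-9779 - 19096) - 11/(45*(-80)) = sqrt(-28875) - 11*(-1)/(45*80) = 5*I*sqrt(1155) - 1*(-11/3600) = 5*I*sqrt(1155) + 11/3600 = 11/3600 + 5*I*sqrt(1155)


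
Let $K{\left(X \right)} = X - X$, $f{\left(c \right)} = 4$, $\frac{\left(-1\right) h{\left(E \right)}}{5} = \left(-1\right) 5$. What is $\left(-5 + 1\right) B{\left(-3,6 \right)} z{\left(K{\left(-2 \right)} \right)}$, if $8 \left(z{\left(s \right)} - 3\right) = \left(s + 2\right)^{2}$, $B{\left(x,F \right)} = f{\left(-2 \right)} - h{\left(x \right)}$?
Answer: $294$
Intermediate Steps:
$h{\left(E \right)} = 25$ ($h{\left(E \right)} = - 5 \left(\left(-1\right) 5\right) = \left(-5\right) \left(-5\right) = 25$)
$B{\left(x,F \right)} = -21$ ($B{\left(x,F \right)} = 4 - 25 = -21$)
$K{\left(X \right)} = 0$
$z{\left(s \right)} = 3 + \frac{\left(2 + s\right)^{2}}{8}$ ($z{\left(s \right)} = 3 + \frac{\left(s + 2\right)^{2}}{8} = 3 + \frac{\left(2 + s\right)^{2}}{8}$)
$\left(-5 + 1\right) B{\left(-3,6 \right)} z{\left(K{\left(-2 \right)} \right)} = \left(-5 + 1\right) \left(-21\right) \left(3 + \frac{\left(2 + 0\right)^{2}}{8}\right) = \left(-4\right) \left(-21\right) \left(3 + \frac{2^{2}}{8}\right) = 84 \left(3 + \frac{1}{8} \cdot 4\right) = 84 \left(3 + \frac{1}{2}\right) = 84 \cdot \frac{7}{2} = 294$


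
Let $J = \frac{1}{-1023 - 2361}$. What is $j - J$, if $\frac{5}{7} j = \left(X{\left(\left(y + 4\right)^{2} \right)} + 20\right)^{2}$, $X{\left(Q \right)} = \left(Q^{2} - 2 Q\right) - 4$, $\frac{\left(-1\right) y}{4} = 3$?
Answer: $\frac{375982000133}{16920} \approx 2.2221 \cdot 10^{7}$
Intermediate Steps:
$y = -12$ ($y = \left(-4\right) 3 = -12$)
$X{\left(Q \right)} = -4 + Q^{2} - 2 Q$
$J = - \frac{1}{3384}$ ($J = \frac{1}{-3384} = - \frac{1}{3384} \approx -0.00029551$)
$j = \frac{111105792}{5}$ ($j = \frac{7 \left(\left(-4 + \left(\left(-12 + 4\right)^{2}\right)^{2} - 2 \left(-12 + 4\right)^{2}\right) + 20\right)^{2}}{5} = \frac{7 \left(\left(-4 + \left(\left(-8\right)^{2}\right)^{2} - 2 \left(-8\right)^{2}\right) + 20\right)^{2}}{5} = \frac{7 \left(\left(-4 + 64^{2} - 128\right) + 20\right)^{2}}{5} = \frac{7 \left(\left(-4 + 4096 - 128\right) + 20\right)^{2}}{5} = \frac{7 \left(3964 + 20\right)^{2}}{5} = \frac{7 \cdot 3984^{2}}{5} = \frac{7}{5} \cdot 15872256 = \frac{111105792}{5} \approx 2.2221 \cdot 10^{7}$)
$j - J = \frac{111105792}{5} - - \frac{1}{3384} = \frac{111105792}{5} + \frac{1}{3384} = \frac{375982000133}{16920}$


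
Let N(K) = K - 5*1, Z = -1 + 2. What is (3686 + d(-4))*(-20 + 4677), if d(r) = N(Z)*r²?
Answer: 16867654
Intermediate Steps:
Z = 1
N(K) = -5 + K (N(K) = K - 5 = -5 + K)
d(r) = -4*r² (d(r) = (-5 + 1)*r² = -4*r²)
(3686 + d(-4))*(-20 + 4677) = (3686 - 4*(-4)²)*(-20 + 4677) = (3686 - 4*16)*4657 = (3686 - 64)*4657 = 3622*4657 = 16867654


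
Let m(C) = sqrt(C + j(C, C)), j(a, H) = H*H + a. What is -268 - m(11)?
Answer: -268 - sqrt(143) ≈ -279.96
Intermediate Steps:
j(a, H) = a + H**2 (j(a, H) = H**2 + a = a + H**2)
m(C) = sqrt(C**2 + 2*C) (m(C) = sqrt(C + (C + C**2)) = sqrt(C**2 + 2*C))
-268 - m(11) = -268 - sqrt(11*(2 + 11)) = -268 - sqrt(11*13) = -268 - sqrt(143)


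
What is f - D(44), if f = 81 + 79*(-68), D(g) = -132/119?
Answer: -629497/119 ≈ -5289.9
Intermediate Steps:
D(g) = -132/119 (D(g) = -132*1/119 = -132/119)
f = -5291 (f = 81 - 5372 = -5291)
f - D(44) = -5291 - 1*(-132/119) = -5291 + 132/119 = -629497/119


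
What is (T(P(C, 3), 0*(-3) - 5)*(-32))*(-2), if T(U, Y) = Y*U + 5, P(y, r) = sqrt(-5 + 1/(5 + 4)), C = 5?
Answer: 320 - 640*I*sqrt(11)/3 ≈ 320.0 - 707.55*I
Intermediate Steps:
P(y, r) = 2*I*sqrt(11)/3 (P(y, r) = sqrt(-5 + 1/9) = sqrt(-44/9) = 2*I*sqrt(11)/3)
T(U, Y) = 5 + U*Y (T(U, Y) = U*Y + 5 = 5 + U*Y)
(T(P(C, 3), 0*(-3) - 5)*(-32))*(-2) = ((5 + (2*I*sqrt(11)/3)*(0*(-3) - 5))*(-32))*(-2) = ((5 + (2*I*sqrt(11)/3)*(0 - 5))*(-32))*(-2) = ((5 + (2*I*sqrt(11)/3)*(-5))*(-32))*(-2) = ((5 - 10*I*sqrt(11)/3)*(-32))*(-2) = (-160 + 320*I*sqrt(11)/3)*(-2) = 320 - 640*I*sqrt(11)/3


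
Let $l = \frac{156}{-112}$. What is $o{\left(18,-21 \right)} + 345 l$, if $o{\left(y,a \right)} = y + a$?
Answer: $- \frac{13539}{28} \approx -483.54$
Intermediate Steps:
$o{\left(y,a \right)} = a + y$
$l = - \frac{39}{28}$ ($l = 156 \left(- \frac{1}{112}\right) = - \frac{39}{28} \approx -1.3929$)
$o{\left(18,-21 \right)} + 345 l = \left(-21 + 18\right) + 345 \left(- \frac{39}{28}\right) = -3 - \frac{13455}{28} = - \frac{13539}{28}$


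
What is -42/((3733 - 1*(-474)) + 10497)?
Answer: -21/7352 ≈ -0.0028564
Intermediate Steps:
-42/((3733 - 1*(-474)) + 10497) = -42/((3733 + 474) + 10497) = -42/(4207 + 10497) = -42/14704 = -42*1/14704 = -21/7352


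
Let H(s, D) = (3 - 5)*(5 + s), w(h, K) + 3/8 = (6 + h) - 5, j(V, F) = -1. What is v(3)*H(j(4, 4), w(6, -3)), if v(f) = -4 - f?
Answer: 56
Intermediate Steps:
w(h, K) = 5/8 + h (w(h, K) = -3/8 + ((6 + h) - 5) = -3/8 + (1 + h) = 5/8 + h)
H(s, D) = -10 - 2*s (H(s, D) = -2*(5 + s) = -10 - 2*s)
v(3)*H(j(4, 4), w(6, -3)) = (-4 - 1*3)*(-10 - 2*(-1)) = (-4 - 3)*(-10 + 2) = -7*(-8) = 56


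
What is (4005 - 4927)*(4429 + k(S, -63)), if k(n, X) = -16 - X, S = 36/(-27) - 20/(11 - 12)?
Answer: -4126872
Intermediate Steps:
S = 56/3 (S = 36*(-1/27) - 20/(-1) = -4/3 - 20*(-1) = -4/3 + 20 = 56/3 ≈ 18.667)
(4005 - 4927)*(4429 + k(S, -63)) = (4005 - 4927)*(4429 + (-16 - 1*(-63))) = -922*(4429 + (-16 + 63)) = -922*(4429 + 47) = -922*4476 = -4126872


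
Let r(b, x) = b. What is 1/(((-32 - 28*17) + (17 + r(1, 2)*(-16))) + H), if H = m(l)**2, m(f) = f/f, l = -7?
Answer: -1/506 ≈ -0.0019763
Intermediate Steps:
m(f) = 1
H = 1 (H = 1**2 = 1)
1/(((-32 - 28*17) + (17 + r(1, 2)*(-16))) + H) = 1/(((-32 - 28*17) + (17 + 1*(-16))) + 1) = 1/(((-32 - 476) + (17 - 16)) + 1) = 1/((-508 + 1) + 1) = 1/(-507 + 1) = 1/(-506) = -1/506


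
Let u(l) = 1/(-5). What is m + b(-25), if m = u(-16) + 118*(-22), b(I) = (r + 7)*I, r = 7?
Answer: -14731/5 ≈ -2946.2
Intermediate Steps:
u(l) = -⅕
b(I) = 14*I (b(I) = (7 + 7)*I = 14*I)
m = -12981/5 (m = -⅕ + 118*(-22) = -⅕ - 2596 = -12981/5 ≈ -2596.2)
m + b(-25) = -12981/5 + 14*(-25) = -12981/5 - 350 = -14731/5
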